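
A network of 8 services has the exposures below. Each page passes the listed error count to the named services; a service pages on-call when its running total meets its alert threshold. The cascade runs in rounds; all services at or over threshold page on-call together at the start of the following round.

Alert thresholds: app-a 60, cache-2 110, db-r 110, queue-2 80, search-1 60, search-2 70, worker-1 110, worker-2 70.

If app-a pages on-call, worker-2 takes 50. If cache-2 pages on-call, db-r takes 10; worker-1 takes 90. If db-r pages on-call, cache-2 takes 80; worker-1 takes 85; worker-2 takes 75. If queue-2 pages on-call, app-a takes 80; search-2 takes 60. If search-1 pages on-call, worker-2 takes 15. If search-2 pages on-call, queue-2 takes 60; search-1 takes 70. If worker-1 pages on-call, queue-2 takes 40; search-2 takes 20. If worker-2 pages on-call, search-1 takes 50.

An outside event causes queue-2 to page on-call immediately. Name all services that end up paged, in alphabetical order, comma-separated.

Round 1 — queue-2 pages on-call (initial).
  app-a: +80 → 80 ≥ 60
  search-2: +60 → 60 < 70
Round 2 — app-a pages on-call.
  worker-2: +50 → 50 < 70
No further pages.

app-a, queue-2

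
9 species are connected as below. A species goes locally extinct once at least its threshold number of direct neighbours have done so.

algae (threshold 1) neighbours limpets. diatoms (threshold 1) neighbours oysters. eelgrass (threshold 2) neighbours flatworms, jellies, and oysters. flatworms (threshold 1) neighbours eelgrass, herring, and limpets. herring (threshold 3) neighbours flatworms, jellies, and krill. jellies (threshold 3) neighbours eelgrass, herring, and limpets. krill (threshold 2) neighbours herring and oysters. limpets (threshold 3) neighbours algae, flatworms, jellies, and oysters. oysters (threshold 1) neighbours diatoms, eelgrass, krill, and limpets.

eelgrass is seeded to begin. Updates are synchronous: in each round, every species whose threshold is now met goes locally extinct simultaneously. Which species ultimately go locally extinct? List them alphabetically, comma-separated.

Round 1 — eelgrass goes locally extinct (initial).
Round 2 — checking thresholds:
  flatworms: 1 of 3 neighbours ≥ 1, goes locally extinct.
  jellies: 1 of 3 neighbours < 3, holds.
  oysters: 1 of 4 neighbours ≥ 1, goes locally extinct.
Round 3 — checking thresholds:
  diatoms: 1 of 1 neighbours ≥ 1, goes locally extinct.
  herring: 1 of 3 neighbours < 3, holds.
  jellies: 1 of 3 neighbours < 3, holds.
  krill: 1 of 2 neighbours < 2, holds.
  limpets: 2 of 4 neighbours < 3, holds.
Round 4 — no new extinctions; cascade stops.

diatoms, eelgrass, flatworms, oysters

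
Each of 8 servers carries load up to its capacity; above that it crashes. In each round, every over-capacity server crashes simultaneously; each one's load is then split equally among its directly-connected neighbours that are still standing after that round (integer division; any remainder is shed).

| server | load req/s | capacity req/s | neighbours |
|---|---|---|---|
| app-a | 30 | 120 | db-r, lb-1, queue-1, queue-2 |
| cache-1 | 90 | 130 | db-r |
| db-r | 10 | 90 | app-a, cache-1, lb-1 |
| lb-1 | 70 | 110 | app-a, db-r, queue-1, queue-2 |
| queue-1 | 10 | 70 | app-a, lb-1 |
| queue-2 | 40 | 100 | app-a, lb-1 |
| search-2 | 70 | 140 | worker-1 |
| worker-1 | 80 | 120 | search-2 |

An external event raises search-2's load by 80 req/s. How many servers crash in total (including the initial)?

2

Round 1 — search-2 at 150 > 140. search-2 crashes.
  search-2 sheds 150 req/s to worker-1: 150 each.
    worker-1: 80+150 = 230 > 120
Round 2 — worker-1 crashes.
  worker-1 sheds 230 req/s: no online neighbours, lost.
No further crashes.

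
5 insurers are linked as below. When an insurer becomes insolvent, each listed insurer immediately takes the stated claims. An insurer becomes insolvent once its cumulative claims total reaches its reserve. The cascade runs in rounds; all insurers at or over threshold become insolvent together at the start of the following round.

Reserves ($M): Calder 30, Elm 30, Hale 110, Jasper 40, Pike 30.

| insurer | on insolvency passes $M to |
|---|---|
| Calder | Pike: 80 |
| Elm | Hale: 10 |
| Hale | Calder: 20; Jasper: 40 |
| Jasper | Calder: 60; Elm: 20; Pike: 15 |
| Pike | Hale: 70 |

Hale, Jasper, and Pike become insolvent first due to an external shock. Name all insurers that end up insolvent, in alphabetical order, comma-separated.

Calder, Hale, Jasper, Pike

Round 1 — Hale, Jasper, Pike become insolvent (initial).
  Calder: +20+60 → 80 ≥ 30
  Elm: +20 → 20 < 30
Round 2 — Calder becomes insolvent.
No further insolvencies.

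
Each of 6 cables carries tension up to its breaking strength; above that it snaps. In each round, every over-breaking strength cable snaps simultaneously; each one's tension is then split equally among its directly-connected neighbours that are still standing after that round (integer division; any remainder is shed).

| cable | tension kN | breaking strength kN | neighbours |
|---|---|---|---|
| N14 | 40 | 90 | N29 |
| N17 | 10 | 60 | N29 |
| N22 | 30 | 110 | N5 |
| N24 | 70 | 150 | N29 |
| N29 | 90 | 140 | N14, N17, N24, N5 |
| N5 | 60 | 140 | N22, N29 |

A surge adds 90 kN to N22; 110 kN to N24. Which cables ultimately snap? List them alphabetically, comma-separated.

N14, N17, N22, N24, N29, N5

Round 1 — N22 at 120 > 110; N24 at 180 > 150. N22, N24 snap.
  N22 sheds 120 kN to N5: 120 each.
    N5: 60+120 = 180 > 140
  N24 sheds 180 kN to N29: 180 each.
    N29: 90+180 = 270 > 140
Round 2 — N29, N5 snap.
  N29 sheds 270 kN to N14, N17: 135 each.
    N14: 40+135 = 175 > 90
    N17: 10+135 = 145 > 60
  N5 sheds 180 kN: no online neighbours, lost.
Round 3 — N14, N17 snap.
  N14 sheds 175 kN: no online neighbours, lost.
  N17 sheds 145 kN: no online neighbours, lost.
No further breaks.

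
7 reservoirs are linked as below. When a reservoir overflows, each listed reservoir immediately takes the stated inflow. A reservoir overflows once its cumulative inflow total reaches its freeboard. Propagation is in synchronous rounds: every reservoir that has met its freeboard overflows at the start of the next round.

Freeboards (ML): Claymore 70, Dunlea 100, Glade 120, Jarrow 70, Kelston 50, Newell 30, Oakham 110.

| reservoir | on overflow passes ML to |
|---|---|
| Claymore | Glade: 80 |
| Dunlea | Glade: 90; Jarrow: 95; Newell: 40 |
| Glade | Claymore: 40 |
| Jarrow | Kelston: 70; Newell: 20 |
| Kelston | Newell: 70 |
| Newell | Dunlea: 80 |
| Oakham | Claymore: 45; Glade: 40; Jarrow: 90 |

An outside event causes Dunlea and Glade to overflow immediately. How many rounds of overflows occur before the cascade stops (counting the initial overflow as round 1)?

3

Round 1 — Dunlea, Glade overflow (initial).
  Claymore: +40 → 40 < 70
  Jarrow: +95 → 95 ≥ 70
  Newell: +40 → 40 ≥ 30
Round 2 — Jarrow, Newell overflow.
  Kelston: +70 → 70 ≥ 50
Round 3 — Kelston overflows.
No further overflows.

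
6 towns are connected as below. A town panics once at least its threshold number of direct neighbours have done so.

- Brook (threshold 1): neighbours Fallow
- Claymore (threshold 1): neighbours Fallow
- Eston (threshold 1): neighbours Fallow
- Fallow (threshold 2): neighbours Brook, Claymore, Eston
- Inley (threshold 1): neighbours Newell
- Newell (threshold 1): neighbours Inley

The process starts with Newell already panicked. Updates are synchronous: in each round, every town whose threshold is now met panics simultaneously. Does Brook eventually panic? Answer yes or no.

no

Round 1 — Newell panics (initial).
Round 2 — checking thresholds:
  Inley: 1 of 1 neighbours ≥ 1, panics.
Round 3 — no new panics; cascade stops.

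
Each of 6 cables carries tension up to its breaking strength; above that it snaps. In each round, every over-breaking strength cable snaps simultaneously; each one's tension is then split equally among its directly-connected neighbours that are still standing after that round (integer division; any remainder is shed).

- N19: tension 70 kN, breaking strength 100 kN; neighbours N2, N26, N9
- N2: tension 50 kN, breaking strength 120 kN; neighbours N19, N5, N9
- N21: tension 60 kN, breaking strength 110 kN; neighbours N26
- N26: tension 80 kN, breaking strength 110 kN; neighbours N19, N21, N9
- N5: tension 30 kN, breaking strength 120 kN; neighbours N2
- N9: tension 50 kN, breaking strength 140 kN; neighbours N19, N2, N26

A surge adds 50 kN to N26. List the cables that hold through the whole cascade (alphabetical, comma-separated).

Round 1 — N26 at 130 > 110. N26 snaps.
  N26 sheds 130 kN to N19, N21, N9: 43 each (1 lost).
    N19: 70+43 = 113 > 100
    N21: 60+43 = 103 ≤ 110
    N9: 50+43 = 93 ≤ 140
Round 2 — N19 snaps.
  N19 sheds 113 kN to N2, N9: 56 each (1 lost).
    N2: 50+56 = 106 ≤ 120
    N9: 93+56 = 149 > 140
Round 3 — N9 snaps.
  N9 sheds 149 kN to N2: 149 each.
    N2: 106+149 = 255 > 120
Round 4 — N2 snaps.
  N2 sheds 255 kN to N5: 255 each.
    N5: 30+255 = 285 > 120
Round 5 — N5 snaps.
  N5 sheds 285 kN: no online neighbours, lost.
No further breaks.

N21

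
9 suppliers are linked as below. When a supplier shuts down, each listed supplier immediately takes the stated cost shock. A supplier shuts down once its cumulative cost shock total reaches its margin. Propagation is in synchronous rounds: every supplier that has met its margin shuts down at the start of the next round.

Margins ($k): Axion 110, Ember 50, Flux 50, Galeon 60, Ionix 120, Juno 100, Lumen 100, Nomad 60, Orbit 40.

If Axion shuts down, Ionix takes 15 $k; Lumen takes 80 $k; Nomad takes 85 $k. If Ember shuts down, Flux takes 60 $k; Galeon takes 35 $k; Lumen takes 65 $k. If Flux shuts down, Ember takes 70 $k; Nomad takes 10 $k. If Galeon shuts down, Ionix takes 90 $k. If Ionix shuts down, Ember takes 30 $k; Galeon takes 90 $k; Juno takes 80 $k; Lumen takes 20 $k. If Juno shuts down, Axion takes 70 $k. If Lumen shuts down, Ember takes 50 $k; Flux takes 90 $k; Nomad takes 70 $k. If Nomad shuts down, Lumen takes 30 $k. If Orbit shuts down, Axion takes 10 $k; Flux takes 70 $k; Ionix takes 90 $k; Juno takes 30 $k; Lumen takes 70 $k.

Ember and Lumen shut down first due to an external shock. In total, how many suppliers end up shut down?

Round 1 — Ember, Lumen shut down (initial).
  Flux: +60+90 → 150 ≥ 50
  Galeon: +35 → 35 < 60
  Nomad: +70 → 70 ≥ 60
Round 2 — Flux, Nomad shut down.
No further shutdowns.

4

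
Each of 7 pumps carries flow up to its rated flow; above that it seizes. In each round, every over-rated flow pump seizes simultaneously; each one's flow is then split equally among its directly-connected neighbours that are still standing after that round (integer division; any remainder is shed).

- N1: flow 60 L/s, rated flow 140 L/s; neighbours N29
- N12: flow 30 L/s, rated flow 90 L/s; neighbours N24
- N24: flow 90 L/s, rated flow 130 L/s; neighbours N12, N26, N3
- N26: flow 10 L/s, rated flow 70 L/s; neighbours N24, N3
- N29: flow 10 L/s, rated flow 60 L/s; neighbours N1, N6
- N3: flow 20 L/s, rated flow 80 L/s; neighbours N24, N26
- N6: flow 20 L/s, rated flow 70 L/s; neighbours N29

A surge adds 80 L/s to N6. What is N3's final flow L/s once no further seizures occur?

20

Round 1 — N6 at 100 > 70. N6 seizes.
  N6 sheds 100 L/s to N29: 100 each.
    N29: 10+100 = 110 > 60
Round 2 — N29 seizes.
  N29 sheds 110 L/s to N1: 110 each.
    N1: 60+110 = 170 > 140
Round 3 — N1 seizes.
  N1 sheds 170 L/s: no online neighbours, lost.
No further seizures.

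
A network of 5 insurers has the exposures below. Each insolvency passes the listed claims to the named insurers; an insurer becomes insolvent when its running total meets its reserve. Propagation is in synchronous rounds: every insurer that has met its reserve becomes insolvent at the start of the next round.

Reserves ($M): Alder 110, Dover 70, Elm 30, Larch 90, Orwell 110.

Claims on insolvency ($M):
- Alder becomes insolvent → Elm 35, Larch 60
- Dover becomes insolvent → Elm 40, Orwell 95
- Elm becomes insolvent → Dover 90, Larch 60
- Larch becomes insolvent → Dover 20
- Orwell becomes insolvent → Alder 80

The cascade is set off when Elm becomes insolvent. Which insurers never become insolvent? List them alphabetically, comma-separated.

Round 1 — Elm becomes insolvent (initial).
  Dover: +90 → 90 ≥ 70
  Larch: +60 → 60 < 90
Round 2 — Dover becomes insolvent.
  Orwell: +95 → 95 < 110
No further insolvencies.

Alder, Larch, Orwell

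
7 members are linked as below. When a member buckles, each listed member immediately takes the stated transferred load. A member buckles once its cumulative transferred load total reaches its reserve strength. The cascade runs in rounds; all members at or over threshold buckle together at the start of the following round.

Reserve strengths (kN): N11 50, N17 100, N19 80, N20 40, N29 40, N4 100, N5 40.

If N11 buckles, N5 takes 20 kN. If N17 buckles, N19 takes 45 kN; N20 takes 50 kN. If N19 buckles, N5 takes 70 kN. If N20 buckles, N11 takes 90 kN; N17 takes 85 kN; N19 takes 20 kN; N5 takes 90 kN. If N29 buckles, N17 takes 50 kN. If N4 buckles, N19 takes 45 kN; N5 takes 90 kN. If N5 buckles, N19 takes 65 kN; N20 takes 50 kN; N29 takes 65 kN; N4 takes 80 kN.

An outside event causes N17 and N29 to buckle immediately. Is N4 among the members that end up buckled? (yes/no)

Round 1 — N17, N29 buckle (initial).
  N19: +45 → 45 < 80
  N20: +50 → 50 ≥ 40
Round 2 — N20 buckles.
  N11: +90 → 90 ≥ 50
  N19: +20 → 65 < 80
  N5: +90 → 90 ≥ 40
Round 3 — N11, N5 buckle.
  N19: +65 → 130 ≥ 80
  N4: +80 → 80 < 100
Round 4 — N19 buckles.
No further bucklings.

no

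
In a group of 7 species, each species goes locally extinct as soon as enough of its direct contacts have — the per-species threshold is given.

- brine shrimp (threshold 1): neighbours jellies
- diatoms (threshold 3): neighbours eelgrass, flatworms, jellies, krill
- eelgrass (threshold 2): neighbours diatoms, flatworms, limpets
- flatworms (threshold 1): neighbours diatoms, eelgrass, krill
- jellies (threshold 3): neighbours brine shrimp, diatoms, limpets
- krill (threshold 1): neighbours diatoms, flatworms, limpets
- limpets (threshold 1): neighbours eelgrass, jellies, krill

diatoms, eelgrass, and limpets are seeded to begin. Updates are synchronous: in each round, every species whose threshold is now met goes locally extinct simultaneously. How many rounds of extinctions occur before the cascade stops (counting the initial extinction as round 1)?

Round 1 — diatoms, eelgrass, limpets go locally extinct (initial).
Round 2 — checking thresholds:
  flatworms: 2 of 3 neighbours ≥ 1, goes locally extinct.
  jellies: 2 of 3 neighbours < 3, holds.
  krill: 2 of 3 neighbours ≥ 1, goes locally extinct.
Round 3 — no new extinctions; cascade stops.

2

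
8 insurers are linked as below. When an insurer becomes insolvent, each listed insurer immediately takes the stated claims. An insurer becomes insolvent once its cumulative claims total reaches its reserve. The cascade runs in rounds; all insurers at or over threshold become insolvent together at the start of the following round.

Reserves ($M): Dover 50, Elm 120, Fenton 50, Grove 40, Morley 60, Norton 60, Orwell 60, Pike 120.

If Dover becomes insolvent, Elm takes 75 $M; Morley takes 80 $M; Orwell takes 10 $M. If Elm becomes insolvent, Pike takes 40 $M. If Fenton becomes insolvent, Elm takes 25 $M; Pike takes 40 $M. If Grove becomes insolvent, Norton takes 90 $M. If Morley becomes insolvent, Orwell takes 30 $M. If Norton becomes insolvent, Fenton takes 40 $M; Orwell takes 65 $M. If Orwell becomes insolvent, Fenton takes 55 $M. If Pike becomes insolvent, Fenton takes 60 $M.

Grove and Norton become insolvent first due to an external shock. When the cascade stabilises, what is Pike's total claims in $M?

40

Round 1 — Grove, Norton become insolvent (initial).
  Fenton: +40 → 40 < 50
  Orwell: +65 → 65 ≥ 60
Round 2 — Orwell becomes insolvent.
  Fenton: +55 → 95 ≥ 50
Round 3 — Fenton becomes insolvent.
  Elm: +25 → 25 < 120
  Pike: +40 → 40 < 120
No further insolvencies.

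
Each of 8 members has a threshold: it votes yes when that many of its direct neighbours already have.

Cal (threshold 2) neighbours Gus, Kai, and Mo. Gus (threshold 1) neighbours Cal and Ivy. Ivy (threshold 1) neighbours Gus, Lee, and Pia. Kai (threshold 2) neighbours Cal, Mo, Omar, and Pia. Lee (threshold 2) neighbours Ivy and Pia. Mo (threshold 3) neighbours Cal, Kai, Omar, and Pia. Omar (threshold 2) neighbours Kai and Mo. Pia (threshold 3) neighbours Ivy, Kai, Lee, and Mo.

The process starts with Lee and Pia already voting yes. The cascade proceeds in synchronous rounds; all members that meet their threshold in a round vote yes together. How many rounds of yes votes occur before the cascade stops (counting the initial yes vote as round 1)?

Round 1 — Lee, Pia vote yes (initial).
Round 2 — checking thresholds:
  Ivy: 2 of 3 neighbours ≥ 1, votes yes.
  Kai: 1 of 4 neighbours < 2, below threshold.
  Mo: 1 of 4 neighbours < 3, below threshold.
Round 3 — checking thresholds:
  Gus: 1 of 2 neighbours ≥ 1, votes yes.
  Kai: 1 of 4 neighbours < 2, below threshold.
  Mo: 1 of 4 neighbours < 3, below threshold.
Round 4 — no new yes votes; cascade stops.

3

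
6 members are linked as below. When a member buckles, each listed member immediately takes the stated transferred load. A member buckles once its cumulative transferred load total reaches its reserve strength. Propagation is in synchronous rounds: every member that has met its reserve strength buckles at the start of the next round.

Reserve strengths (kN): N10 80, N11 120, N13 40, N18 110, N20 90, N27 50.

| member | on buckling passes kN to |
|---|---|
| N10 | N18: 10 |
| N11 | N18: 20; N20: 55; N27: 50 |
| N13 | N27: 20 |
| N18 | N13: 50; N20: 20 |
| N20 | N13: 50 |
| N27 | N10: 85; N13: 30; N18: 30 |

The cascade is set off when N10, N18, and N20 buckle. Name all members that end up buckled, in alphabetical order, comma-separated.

N10, N13, N18, N20

Round 1 — N10, N18, N20 buckle (initial).
  N13: +50+50 → 100 ≥ 40
Round 2 — N13 buckles.
  N27: +20 → 20 < 50
No further bucklings.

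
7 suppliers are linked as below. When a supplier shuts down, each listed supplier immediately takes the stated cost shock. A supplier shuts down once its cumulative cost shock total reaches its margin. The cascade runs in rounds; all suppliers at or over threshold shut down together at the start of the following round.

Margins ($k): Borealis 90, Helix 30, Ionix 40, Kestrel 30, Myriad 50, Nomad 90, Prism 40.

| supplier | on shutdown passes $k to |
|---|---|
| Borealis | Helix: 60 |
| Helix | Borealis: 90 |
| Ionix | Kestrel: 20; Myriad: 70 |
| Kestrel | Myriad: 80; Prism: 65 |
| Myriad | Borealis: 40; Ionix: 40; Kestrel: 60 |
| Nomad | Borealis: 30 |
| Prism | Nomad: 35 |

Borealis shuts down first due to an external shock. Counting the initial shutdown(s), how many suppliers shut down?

Round 1 — Borealis shuts down (initial).
  Helix: +60 → 60 ≥ 30
Round 2 — Helix shuts down.
No further shutdowns.

2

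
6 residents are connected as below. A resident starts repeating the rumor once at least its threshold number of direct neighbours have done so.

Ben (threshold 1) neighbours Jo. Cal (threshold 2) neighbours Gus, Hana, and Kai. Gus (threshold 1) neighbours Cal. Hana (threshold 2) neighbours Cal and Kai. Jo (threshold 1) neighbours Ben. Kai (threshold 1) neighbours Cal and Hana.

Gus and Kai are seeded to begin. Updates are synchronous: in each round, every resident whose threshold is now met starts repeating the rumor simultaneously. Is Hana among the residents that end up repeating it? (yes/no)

yes

Round 1 — Gus, Kai start repeating the rumor (initial).
Round 2 — checking thresholds:
  Cal: 2 of 3 neighbours ≥ 2, starts repeating the rumor.
  Hana: 1 of 2 neighbours < 2, not yet.
Round 3 — checking thresholds:
  Hana: 2 of 2 neighbours ≥ 2, starts repeating the rumor.
Round 4 — no new spreads; cascade stops.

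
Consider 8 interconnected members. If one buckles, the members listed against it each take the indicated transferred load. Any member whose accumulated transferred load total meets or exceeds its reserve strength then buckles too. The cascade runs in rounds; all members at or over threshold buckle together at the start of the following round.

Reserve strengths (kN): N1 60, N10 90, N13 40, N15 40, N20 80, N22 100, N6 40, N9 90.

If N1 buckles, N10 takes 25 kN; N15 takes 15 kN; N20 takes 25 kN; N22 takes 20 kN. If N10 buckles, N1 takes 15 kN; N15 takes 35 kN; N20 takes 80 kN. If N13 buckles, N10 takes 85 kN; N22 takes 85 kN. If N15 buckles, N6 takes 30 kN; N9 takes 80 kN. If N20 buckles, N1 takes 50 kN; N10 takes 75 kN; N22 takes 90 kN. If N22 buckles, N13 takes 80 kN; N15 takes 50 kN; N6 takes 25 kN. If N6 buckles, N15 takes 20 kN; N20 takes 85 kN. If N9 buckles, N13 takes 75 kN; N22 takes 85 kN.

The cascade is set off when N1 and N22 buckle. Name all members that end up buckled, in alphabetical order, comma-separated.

Round 1 — N1, N22 buckle (initial).
  N10: +25 → 25 < 90
  N13: +80 → 80 ≥ 40
  N15: +15+50 → 65 ≥ 40
  N20: +25 → 25 < 80
  N6: +25 → 25 < 40
Round 2 — N13, N15 buckle.
  N10: +85 → 110 ≥ 90
  N6: +30 → 55 ≥ 40
  N9: +80 → 80 < 90
Round 3 — N10, N6 buckle.
  N20: +80+85 → 190 ≥ 80
Round 4 — N20 buckles.
No further bucklings.

N1, N10, N13, N15, N20, N22, N6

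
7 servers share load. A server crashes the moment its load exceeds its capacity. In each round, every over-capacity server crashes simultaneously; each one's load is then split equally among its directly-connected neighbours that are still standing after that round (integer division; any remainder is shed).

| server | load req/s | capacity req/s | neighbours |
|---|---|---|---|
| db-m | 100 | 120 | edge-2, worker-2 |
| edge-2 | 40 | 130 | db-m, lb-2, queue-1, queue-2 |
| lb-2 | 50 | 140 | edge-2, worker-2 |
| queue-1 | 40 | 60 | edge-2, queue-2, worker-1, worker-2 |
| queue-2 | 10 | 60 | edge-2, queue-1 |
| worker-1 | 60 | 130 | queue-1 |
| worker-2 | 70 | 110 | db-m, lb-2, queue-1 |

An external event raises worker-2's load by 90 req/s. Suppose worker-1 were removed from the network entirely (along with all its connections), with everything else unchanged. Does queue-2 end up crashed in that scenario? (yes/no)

With worker-1 removed:
Round 1 — worker-2 at 160 > 110. worker-2 crashes.
  worker-2 sheds 160 req/s to db-m, lb-2, queue-1: 53 each (1 lost).
    db-m: 100+53 = 153 > 120
    lb-2: 50+53 = 103 ≤ 140
    queue-1: 40+53 = 93 > 60
Round 2 — db-m, queue-1 crash.
  db-m sheds 153 req/s to edge-2: 153 each.
    edge-2: 40+153 = 193 > 130
  queue-1 sheds 93 req/s to edge-2, queue-2: 46 each (1 lost).
    edge-2: 193+46 = 239 > 130
    queue-2: 10+46 = 56 ≤ 60
Round 3 — edge-2 crashes.
  edge-2 sheds 239 req/s to lb-2, queue-2: 119 each (1 lost).
    lb-2: 103+119 = 222 > 140
    queue-2: 56+119 = 175 > 60
Round 4 — lb-2, queue-2 crash.
  lb-2 sheds 222 req/s: no online neighbours, lost.
  queue-2 sheds 175 req/s: no online neighbours, lost.
No further crashes.

yes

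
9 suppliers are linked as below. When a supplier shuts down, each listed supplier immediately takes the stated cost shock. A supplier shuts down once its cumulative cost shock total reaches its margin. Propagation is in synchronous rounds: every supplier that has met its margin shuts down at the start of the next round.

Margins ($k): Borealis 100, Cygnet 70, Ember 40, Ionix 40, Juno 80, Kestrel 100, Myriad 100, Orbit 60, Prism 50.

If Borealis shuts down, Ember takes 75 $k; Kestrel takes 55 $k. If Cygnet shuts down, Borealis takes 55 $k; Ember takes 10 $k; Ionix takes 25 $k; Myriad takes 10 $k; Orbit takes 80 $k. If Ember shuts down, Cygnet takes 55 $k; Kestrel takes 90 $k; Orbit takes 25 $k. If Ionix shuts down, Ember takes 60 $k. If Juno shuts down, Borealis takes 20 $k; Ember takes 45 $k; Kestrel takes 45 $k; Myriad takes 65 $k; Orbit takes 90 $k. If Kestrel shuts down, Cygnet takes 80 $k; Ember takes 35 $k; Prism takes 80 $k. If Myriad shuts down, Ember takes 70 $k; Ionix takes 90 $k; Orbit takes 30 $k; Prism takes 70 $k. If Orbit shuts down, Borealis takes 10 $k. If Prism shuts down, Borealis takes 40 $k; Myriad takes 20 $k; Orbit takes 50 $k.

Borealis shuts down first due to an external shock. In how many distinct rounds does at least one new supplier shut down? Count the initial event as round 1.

Round 1 — Borealis shuts down (initial).
  Ember: +75 → 75 ≥ 40
  Kestrel: +55 → 55 < 100
Round 2 — Ember shuts down.
  Cygnet: +55 → 55 < 70
  Kestrel: +90 → 145 ≥ 100
  Orbit: +25 → 25 < 60
Round 3 — Kestrel shuts down.
  Cygnet: +80 → 135 ≥ 70
  Prism: +80 → 80 ≥ 50
Round 4 — Cygnet, Prism shut down.
  Ionix: +25 → 25 < 40
  Myriad: +10+20 → 30 < 100
  Orbit: +80+50 → 155 ≥ 60
Round 5 — Orbit shuts down.
No further shutdowns.

5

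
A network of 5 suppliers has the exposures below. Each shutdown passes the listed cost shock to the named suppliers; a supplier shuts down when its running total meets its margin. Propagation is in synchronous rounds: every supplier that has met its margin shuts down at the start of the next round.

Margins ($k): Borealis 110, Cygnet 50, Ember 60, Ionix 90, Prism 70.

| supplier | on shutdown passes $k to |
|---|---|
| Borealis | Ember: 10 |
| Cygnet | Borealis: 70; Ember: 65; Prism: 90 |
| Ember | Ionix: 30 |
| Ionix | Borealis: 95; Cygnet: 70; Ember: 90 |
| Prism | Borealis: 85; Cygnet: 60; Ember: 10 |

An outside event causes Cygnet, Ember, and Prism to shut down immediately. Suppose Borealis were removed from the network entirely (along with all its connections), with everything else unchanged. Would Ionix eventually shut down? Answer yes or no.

With Borealis removed:
Round 1 — Cygnet, Ember, Prism shut down (initial).
  Ionix: +30 → 30 < 90
No further shutdowns.

no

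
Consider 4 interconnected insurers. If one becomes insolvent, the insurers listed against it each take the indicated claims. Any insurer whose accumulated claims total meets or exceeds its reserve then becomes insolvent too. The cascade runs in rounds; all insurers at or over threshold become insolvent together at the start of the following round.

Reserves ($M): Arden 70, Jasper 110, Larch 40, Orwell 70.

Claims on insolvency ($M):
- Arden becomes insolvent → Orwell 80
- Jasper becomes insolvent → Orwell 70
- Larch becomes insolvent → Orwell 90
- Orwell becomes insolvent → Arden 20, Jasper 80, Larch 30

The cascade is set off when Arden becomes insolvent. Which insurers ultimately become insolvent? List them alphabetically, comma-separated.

Arden, Orwell

Round 1 — Arden becomes insolvent (initial).
  Orwell: +80 → 80 ≥ 70
Round 2 — Orwell becomes insolvent.
  Jasper: +80 → 80 < 110
  Larch: +30 → 30 < 40
No further insolvencies.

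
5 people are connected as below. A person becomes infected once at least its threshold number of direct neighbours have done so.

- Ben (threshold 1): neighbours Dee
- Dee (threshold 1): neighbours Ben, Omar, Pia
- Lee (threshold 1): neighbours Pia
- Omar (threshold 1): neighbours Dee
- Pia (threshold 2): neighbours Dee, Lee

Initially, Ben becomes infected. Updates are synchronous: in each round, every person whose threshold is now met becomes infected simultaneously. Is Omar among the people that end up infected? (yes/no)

Round 1 — Ben becomes infected (initial).
Round 2 — checking thresholds:
  Dee: 1 of 3 neighbours ≥ 1, becomes infected.
Round 3 — checking thresholds:
  Omar: 1 of 1 neighbours ≥ 1, becomes infected.
  Pia: 1 of 2 neighbours < 2, below threshold.
Round 4 — no new infections; cascade stops.

yes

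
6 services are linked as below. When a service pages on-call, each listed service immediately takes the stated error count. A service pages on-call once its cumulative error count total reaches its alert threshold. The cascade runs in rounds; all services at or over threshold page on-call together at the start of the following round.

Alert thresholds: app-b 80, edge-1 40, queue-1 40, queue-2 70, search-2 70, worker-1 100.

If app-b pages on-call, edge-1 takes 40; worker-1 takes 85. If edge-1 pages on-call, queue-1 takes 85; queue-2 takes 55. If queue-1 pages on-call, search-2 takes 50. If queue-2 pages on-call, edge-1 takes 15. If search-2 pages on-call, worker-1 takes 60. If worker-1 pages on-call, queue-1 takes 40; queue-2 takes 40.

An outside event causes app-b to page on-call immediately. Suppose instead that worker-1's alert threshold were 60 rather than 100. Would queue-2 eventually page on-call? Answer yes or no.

With worker-1's alert threshold at 60:
Round 1 — app-b pages on-call (initial).
  edge-1: +40 → 40 ≥ 40
  worker-1: +85 → 85 ≥ 60
Round 2 — edge-1, worker-1 page on-call.
  queue-1: +85+40 → 125 ≥ 40
  queue-2: +55+40 → 95 ≥ 70
Round 3 — queue-1, queue-2 page on-call.
  search-2: +50 → 50 < 70
No further pages.

yes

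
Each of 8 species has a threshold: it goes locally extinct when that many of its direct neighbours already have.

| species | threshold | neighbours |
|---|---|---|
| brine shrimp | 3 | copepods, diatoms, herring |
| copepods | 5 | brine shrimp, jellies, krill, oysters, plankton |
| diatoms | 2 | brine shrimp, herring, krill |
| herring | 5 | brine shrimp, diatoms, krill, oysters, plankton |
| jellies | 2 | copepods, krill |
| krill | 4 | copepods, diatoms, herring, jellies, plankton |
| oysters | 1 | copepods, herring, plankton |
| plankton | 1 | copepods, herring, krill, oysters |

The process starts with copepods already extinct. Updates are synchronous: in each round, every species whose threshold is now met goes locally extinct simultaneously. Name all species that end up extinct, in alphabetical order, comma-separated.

copepods, oysters, plankton

Round 1 — copepods goes locally extinct (initial).
Round 2 — checking thresholds:
  brine shrimp: 1 of 3 neighbours < 3, below threshold.
  jellies: 1 of 2 neighbours < 2, below threshold.
  krill: 1 of 5 neighbours < 4, below threshold.
  oysters: 1 of 3 neighbours ≥ 1, goes locally extinct.
  plankton: 1 of 4 neighbours ≥ 1, goes locally extinct.
Round 3 — no new extinctions; cascade stops.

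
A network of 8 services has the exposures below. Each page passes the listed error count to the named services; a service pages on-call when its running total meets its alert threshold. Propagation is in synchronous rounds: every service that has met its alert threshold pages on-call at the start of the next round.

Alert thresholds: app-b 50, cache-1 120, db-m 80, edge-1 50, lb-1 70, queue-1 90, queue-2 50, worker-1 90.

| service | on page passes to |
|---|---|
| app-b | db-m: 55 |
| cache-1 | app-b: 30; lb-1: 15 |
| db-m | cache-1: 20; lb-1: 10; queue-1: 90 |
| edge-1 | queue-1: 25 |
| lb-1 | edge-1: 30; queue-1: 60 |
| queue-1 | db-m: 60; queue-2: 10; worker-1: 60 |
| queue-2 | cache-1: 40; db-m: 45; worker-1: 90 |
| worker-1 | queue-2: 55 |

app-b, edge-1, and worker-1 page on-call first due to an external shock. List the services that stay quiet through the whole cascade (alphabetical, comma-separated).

cache-1, lb-1

Round 1 — app-b, edge-1, worker-1 page on-call (initial).
  db-m: +55 → 55 < 80
  queue-1: +25 → 25 < 90
  queue-2: +55 → 55 ≥ 50
Round 2 — queue-2 pages on-call.
  cache-1: +40 → 40 < 120
  db-m: +45 → 100 ≥ 80
Round 3 — db-m pages on-call.
  cache-1: +20 → 60 < 120
  lb-1: +10 → 10 < 70
  queue-1: +90 → 115 ≥ 90
Round 4 — queue-1 pages on-call.
No further pages.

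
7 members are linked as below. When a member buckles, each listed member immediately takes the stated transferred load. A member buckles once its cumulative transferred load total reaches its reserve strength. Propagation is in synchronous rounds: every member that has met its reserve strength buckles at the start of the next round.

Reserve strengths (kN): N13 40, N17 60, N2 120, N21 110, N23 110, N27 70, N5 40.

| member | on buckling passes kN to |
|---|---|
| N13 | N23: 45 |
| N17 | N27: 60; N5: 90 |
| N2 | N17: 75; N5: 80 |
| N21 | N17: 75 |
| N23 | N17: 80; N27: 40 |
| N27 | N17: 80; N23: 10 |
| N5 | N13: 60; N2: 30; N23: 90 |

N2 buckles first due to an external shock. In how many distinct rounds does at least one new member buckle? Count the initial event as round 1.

Round 1 — N2 buckles (initial).
  N17: +75 → 75 ≥ 60
  N5: +80 → 80 ≥ 40
Round 2 — N17, N5 buckle.
  N13: +60 → 60 ≥ 40
  N23: +90 → 90 < 110
  N27: +60 → 60 < 70
Round 3 — N13 buckles.
  N23: +45 → 135 ≥ 110
Round 4 — N23 buckles.
  N27: +40 → 100 ≥ 70
Round 5 — N27 buckles.
No further bucklings.

5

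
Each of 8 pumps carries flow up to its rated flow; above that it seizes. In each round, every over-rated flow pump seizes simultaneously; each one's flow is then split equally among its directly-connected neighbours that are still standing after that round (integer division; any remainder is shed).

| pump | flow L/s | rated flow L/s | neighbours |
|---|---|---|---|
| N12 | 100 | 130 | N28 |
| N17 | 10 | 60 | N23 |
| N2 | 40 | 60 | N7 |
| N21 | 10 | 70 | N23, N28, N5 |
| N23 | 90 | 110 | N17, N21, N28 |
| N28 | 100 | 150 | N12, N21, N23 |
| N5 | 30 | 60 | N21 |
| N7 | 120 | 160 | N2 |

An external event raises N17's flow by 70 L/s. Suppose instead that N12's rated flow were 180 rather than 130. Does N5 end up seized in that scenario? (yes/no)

With N12's rated flow at 180:
Round 1 — N17 at 80 > 60. N17 seizes.
  N17 sheds 80 L/s to N23: 80 each.
    N23: 90+80 = 170 > 110
Round 2 — N23 seizes.
  N23 sheds 170 L/s to N21, N28: 85 each.
    N21: 10+85 = 95 > 70
    N28: 100+85 = 185 > 150
Round 3 — N21, N28 seize.
  N21 sheds 95 L/s to N5: 95 each.
    N5: 30+95 = 125 > 60
  N28 sheds 185 L/s to N12: 185 each.
    N12: 100+185 = 285 > 180
Round 4 — N12, N5 seize.
  N12 sheds 285 L/s: no online neighbours, lost.
  N5 sheds 125 L/s: no online neighbours, lost.
No further seizures.

yes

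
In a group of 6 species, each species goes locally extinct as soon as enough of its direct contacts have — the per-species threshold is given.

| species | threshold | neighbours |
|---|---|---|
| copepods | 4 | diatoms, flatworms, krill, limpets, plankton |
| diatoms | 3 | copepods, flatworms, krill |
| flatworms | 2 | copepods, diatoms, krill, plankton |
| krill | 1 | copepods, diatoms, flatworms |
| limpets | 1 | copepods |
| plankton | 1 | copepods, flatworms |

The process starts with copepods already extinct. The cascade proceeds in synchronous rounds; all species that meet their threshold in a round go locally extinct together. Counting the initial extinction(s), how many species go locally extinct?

Round 1 — copepods goes locally extinct (initial).
Round 2 — checking thresholds:
  diatoms: 1 of 3 neighbours < 3, not yet.
  flatworms: 1 of 4 neighbours < 2, not yet.
  krill: 1 of 3 neighbours ≥ 1, goes locally extinct.
  limpets: 1 of 1 neighbours ≥ 1, goes locally extinct.
  plankton: 1 of 2 neighbours ≥ 1, goes locally extinct.
Round 3 — checking thresholds:
  diatoms: 2 of 3 neighbours < 3, not yet.
  flatworms: 3 of 4 neighbours ≥ 2, goes locally extinct.
Round 4 — checking thresholds:
  diatoms: 3 of 3 neighbours ≥ 3, goes locally extinct.
Round 5 — no new extinctions; cascade stops.

6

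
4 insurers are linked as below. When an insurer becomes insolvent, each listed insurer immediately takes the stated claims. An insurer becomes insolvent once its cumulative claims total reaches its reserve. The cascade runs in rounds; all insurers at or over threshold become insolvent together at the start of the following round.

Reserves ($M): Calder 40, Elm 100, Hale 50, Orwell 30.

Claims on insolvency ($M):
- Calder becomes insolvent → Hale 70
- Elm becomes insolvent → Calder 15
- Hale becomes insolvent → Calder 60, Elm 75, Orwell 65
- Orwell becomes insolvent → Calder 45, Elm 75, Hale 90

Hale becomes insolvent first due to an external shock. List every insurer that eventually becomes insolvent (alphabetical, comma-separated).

Calder, Elm, Hale, Orwell

Round 1 — Hale becomes insolvent (initial).
  Calder: +60 → 60 ≥ 40
  Elm: +75 → 75 < 100
  Orwell: +65 → 65 ≥ 30
Round 2 — Calder, Orwell become insolvent.
  Elm: +75 → 150 ≥ 100
Round 3 — Elm becomes insolvent.
No further insolvencies.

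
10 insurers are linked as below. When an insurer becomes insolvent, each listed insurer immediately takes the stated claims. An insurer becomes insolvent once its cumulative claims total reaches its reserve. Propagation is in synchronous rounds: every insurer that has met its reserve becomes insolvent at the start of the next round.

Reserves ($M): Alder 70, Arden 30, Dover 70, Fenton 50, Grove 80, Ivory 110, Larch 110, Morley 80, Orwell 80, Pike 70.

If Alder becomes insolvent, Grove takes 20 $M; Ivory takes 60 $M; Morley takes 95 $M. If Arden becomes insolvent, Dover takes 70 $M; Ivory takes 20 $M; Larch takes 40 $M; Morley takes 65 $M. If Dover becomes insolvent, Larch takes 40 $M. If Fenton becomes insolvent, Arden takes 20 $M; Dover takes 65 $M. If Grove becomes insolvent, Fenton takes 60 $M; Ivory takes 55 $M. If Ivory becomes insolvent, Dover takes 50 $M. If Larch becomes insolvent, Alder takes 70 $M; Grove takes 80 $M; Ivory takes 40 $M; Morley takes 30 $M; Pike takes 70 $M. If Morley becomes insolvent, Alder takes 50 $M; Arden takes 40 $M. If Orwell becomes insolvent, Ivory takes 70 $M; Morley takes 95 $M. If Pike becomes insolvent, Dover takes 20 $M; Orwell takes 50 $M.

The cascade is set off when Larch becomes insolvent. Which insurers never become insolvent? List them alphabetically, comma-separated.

Orwell

Round 1 — Larch becomes insolvent (initial).
  Alder: +70 → 70 ≥ 70
  Grove: +80 → 80 ≥ 80
  Ivory: +40 → 40 < 110
  Morley: +30 → 30 < 80
  Pike: +70 → 70 ≥ 70
Round 2 — Alder, Grove, Pike become insolvent.
  Dover: +20 → 20 < 70
  Fenton: +60 → 60 ≥ 50
  Ivory: +60+55 → 155 ≥ 110
  Morley: +95 → 125 ≥ 80
  Orwell: +50 → 50 < 80
Round 3 — Fenton, Ivory, Morley become insolvent.
  Arden: +20+40 → 60 ≥ 30
  Dover: +65+50 → 135 ≥ 70
Round 4 — Arden, Dover become insolvent.
No further insolvencies.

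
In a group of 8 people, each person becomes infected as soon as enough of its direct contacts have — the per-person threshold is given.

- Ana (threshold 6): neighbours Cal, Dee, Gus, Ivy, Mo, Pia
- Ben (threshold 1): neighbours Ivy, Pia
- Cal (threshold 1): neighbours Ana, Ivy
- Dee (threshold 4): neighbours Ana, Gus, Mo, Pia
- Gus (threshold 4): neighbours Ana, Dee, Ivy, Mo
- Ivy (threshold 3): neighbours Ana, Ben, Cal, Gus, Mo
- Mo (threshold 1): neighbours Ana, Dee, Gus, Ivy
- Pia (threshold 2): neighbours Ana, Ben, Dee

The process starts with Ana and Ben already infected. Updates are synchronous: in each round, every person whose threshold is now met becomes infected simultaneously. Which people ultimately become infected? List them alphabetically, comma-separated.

Round 1 — Ana, Ben become infected (initial).
Round 2 — checking thresholds:
  Cal: 1 of 2 neighbours ≥ 1, becomes infected.
  Dee: 1 of 4 neighbours < 4, holds.
  Gus: 1 of 4 neighbours < 4, holds.
  Ivy: 2 of 5 neighbours < 3, holds.
  Mo: 1 of 4 neighbours ≥ 1, becomes infected.
  Pia: 2 of 3 neighbours ≥ 2, becomes infected.
Round 3 — checking thresholds:
  Dee: 3 of 4 neighbours < 4, holds.
  Gus: 2 of 4 neighbours < 4, holds.
  Ivy: 4 of 5 neighbours ≥ 3, becomes infected.
Round 4 — no new infections; cascade stops.

Ana, Ben, Cal, Ivy, Mo, Pia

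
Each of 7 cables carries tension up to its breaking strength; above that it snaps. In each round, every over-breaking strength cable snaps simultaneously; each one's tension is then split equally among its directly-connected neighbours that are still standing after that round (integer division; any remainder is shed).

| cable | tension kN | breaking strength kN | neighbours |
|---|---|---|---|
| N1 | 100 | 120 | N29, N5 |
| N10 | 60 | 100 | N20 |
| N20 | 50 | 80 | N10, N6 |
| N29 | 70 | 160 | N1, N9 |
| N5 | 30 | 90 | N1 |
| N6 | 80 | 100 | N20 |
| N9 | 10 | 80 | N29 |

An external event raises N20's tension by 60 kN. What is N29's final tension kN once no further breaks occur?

70

Round 1 — N20 at 110 > 80. N20 snaps.
  N20 sheds 110 kN to N10, N6: 55 each.
    N10: 60+55 = 115 > 100
    N6: 80+55 = 135 > 100
Round 2 — N10, N6 snap.
  N10 sheds 115 kN: no online neighbours, lost.
  N6 sheds 135 kN: no online neighbours, lost.
No further breaks.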